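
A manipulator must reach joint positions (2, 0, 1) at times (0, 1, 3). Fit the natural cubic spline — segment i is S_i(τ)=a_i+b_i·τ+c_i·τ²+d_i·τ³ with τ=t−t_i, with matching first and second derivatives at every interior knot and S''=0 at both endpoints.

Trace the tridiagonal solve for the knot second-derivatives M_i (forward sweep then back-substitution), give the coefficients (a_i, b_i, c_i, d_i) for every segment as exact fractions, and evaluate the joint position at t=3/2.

Δ: Δ0=-2, Δ1=1/2
row 1: diag=6, rhs=15; c'=1/3, d'=5/2
back: M1=5/2
M: M0=0, M1=5/2, M2=0
seg 0: a=2, c=M0/2=0, d=(M1−M0)/(6·1)=5/12, b=Δ0−h0·(2M0+M1)/6=-29/12
seg 1: a=0, c=M1/2=5/4, d=(M2−M1)/(6·2)=-5/24, b=Δ1−h1·(2M1+M2)/6=-7/6
t_q=3/2 → seg 1, τ=1/2; S=0+-7/6·τ+5/4·τ²+-5/24·τ³=-19/64

  seg 0: a=2 b=-29/12 c=0 d=5/12
  seg 1: a=0 b=-7/6 c=5/4 d=-5/24
S(3/2) = -19/64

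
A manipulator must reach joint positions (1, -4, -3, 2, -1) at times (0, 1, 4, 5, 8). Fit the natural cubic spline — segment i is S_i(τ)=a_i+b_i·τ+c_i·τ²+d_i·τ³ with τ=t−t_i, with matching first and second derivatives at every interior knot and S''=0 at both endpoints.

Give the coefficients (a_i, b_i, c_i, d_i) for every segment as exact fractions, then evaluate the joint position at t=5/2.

Δ: Δ0=-5, Δ1=1/3, Δ2=5, Δ3=-1
row 1: diag=8, rhs=32; c'=3/8, d'=4
row 2: denom=8−3·3/8=55/8; d'=(28−3·4)/(55/8)=128/55
row 3: denom=8−1·8/55=432/55; d'=(-36−1·128/55)/(432/55)=-527/108
back: M3=-527/108
back: M2=128/55−8/55·-527/108=82/27
back: M1=4−3/8·82/27=103/36
M: M0=0, M1=103/36, M2=82/27, M3=-527/108, M4=0
seg 0: a=1, c=M0/2=0, d=(M1−M0)/(6·1)=103/216, b=Δ0−h0·(2M0+M1)/6=-1183/216
seg 1: a=-4, c=M1/2=103/72, d=(M2−M1)/(6·3)=19/1944, b=Δ1−h1·(2M1+M2)/6=-437/108
seg 2: a=-3, c=M2/2=41/27, d=(M3−M2)/(6·1)=-95/72, b=Δ2−h2·(2M2+M3)/6=1037/216
seg 3: a=2, c=M3/2=-527/216, d=(M4−M3)/(6·3)=527/1944, b=Δ3−h3·(2M3+M4)/6=419/108
t_q=5/2 → seg 1, τ=3/2; S=-4+-437/108·τ+103/72·τ²+19/1944·τ³=-1309/192

  seg 0: a=1 b=-1183/216 c=0 d=103/216
  seg 1: a=-4 b=-437/108 c=103/72 d=19/1944
  seg 2: a=-3 b=1037/216 c=41/27 d=-95/72
  seg 3: a=2 b=419/108 c=-527/216 d=527/1944
S(5/2) = -1309/192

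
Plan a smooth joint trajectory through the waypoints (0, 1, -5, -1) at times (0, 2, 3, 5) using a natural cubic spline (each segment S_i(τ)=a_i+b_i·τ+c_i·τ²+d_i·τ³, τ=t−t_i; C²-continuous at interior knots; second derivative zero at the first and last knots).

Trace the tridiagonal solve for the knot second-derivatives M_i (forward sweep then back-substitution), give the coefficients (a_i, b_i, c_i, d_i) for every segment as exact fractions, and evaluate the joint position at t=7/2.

Δ: Δ0=1/2, Δ1=-6, Δ2=2
row 1: diag=6, rhs=-39; c'=1/6, d'=-13/2
row 2: denom=6−1·1/6=35/6; d'=(48−1·-13/2)/(35/6)=327/35
back: M2=327/35
back: M1=-13/2−1/6·327/35=-282/35
M: M0=0, M1=-282/35, M2=327/35, M3=0
seg 0: a=0, c=M0/2=0, d=(M1−M0)/(6·2)=-47/70, b=Δ0−h0·(2M0+M1)/6=223/70
seg 1: a=1, c=M1/2=-141/35, d=(M2−M1)/(6·1)=29/10, b=Δ1−h1·(2M1+M2)/6=-341/70
seg 2: a=-5, c=M2/2=327/70, d=(M3−M2)/(6·2)=-109/140, b=Δ2−h2·(2M2+M3)/6=-148/35
t_q=7/2 → seg 2, τ=1/2; S=-5+-148/35·τ+327/70·τ²+-109/140·τ³=-967/160

  seg 0: a=0 b=223/70 c=0 d=-47/70
  seg 1: a=1 b=-341/70 c=-141/35 d=29/10
  seg 2: a=-5 b=-148/35 c=327/70 d=-109/140
S(7/2) = -967/160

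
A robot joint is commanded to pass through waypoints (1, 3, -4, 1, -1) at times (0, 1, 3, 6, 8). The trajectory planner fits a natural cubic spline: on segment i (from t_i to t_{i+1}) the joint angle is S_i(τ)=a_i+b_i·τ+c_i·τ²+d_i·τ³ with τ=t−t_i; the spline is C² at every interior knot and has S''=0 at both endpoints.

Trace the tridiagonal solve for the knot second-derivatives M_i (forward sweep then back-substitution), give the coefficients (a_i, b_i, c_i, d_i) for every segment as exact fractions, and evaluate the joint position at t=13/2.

  seg 0: a=1 b=9791/3036 c=0 d=-3719/3036
  seg 1: a=3 b=-683/1518 c=-3719/1012 d=6527/6072
  seg 2: a=-4 b=-1708/759 c=702/253 d=-1115/2277
  seg 3: a=1 b=893/759 c=-413/253 d=413/1518
S(13/2) = 4915/4048

Δ: Δ0=2, Δ1=-7/2, Δ2=5/3, Δ3=-1
row 1: diag=6, rhs=-33; c'=1/3, d'=-11/2
row 2: denom=10−2·1/3=28/3; d'=(31−2·-11/2)/(28/3)=9/2
row 3: denom=10−3·9/28=253/28; d'=(-16−3·9/2)/(253/28)=-826/253
back: M3=-826/253
back: M2=9/2−9/28·-826/253=1404/253
back: M1=-11/2−1/3·1404/253=-3719/506
M: M0=0, M1=-3719/506, M2=1404/253, M3=-826/253, M4=0
seg 0: a=1, c=M0/2=0, d=(M1−M0)/(6·1)=-3719/3036, b=Δ0−h0·(2M0+M1)/6=9791/3036
seg 1: a=3, c=M1/2=-3719/1012, d=(M2−M1)/(6·2)=6527/6072, b=Δ1−h1·(2M1+M2)/6=-683/1518
seg 2: a=-4, c=M2/2=702/253, d=(M3−M2)/(6·3)=-1115/2277, b=Δ2−h2·(2M2+M3)/6=-1708/759
seg 3: a=1, c=M3/2=-413/253, d=(M4−M3)/(6·2)=413/1518, b=Δ3−h3·(2M3+M4)/6=893/759
t_q=13/2 → seg 3, τ=1/2; S=1+893/759·τ+-413/253·τ²+413/1518·τ³=4915/4048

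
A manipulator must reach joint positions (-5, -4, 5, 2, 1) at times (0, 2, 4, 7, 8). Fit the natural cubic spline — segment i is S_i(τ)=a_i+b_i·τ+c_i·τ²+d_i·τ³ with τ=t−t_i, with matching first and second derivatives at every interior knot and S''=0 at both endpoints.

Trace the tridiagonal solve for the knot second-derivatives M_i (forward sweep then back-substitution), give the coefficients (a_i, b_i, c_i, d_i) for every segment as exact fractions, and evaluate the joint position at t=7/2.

Δ: Δ0=1/2, Δ1=9/2, Δ2=-1, Δ3=-1
row 1: diag=8, rhs=24; c'=1/4, d'=3
row 2: denom=10−2·1/4=19/2; d'=(-33−2·3)/(19/2)=-78/19
row 3: denom=8−3·6/19=134/19; d'=(0−3·-78/19)/(134/19)=117/67
back: M3=117/67
back: M2=-78/19−6/19·117/67=-312/67
back: M1=3−1/4·-312/67=279/67
M: M0=0, M1=279/67, M2=-312/67, M3=117/67, M4=0
seg 0: a=-5, c=M0/2=0, d=(M1−M0)/(6·2)=93/268, b=Δ0−h0·(2M0+M1)/6=-119/134
seg 1: a=-4, c=M1/2=279/134, d=(M2−M1)/(6·2)=-197/268, b=Δ1−h1·(2M1+M2)/6=439/134
seg 2: a=5, c=M2/2=-156/67, d=(M3−M2)/(6·3)=143/402, b=Δ2−h2·(2M2+M3)/6=373/134
seg 3: a=2, c=M3/2=117/134, d=(M4−M3)/(6·1)=-39/134, b=Δ3−h3·(2M3+M4)/6=-106/67
t_q=7/2 → seg 1, τ=3/2; S=-4+439/134·τ+279/134·τ²+-197/268·τ³=6685/2144

  seg 0: a=-5 b=-119/134 c=0 d=93/268
  seg 1: a=-4 b=439/134 c=279/134 d=-197/268
  seg 2: a=5 b=373/134 c=-156/67 d=143/402
  seg 3: a=2 b=-106/67 c=117/134 d=-39/134
S(7/2) = 6685/2144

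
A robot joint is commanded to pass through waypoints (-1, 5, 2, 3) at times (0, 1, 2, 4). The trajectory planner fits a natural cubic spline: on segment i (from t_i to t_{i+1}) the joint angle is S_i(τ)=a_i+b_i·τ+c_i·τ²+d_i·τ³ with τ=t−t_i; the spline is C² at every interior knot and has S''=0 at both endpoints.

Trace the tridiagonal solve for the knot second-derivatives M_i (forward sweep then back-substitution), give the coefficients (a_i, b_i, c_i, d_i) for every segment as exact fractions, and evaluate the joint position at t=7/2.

Δ: Δ0=6, Δ1=-3, Δ2=1/2
row 1: diag=4, rhs=-54; c'=1/4, d'=-27/2
row 2: denom=6−1·1/4=23/4; d'=(21−1·-27/2)/(23/4)=6
back: M2=6
back: M1=-27/2−1/4·6=-15
M: M0=0, M1=-15, M2=6, M3=0
seg 0: a=-1, c=M0/2=0, d=(M1−M0)/(6·1)=-5/2, b=Δ0−h0·(2M0+M1)/6=17/2
seg 1: a=5, c=M1/2=-15/2, d=(M2−M1)/(6·1)=7/2, b=Δ1−h1·(2M1+M2)/6=1
seg 2: a=2, c=M2/2=3, d=(M3−M2)/(6·2)=-1/2, b=Δ2−h2·(2M2+M3)/6=-7/2
t_q=7/2 → seg 2, τ=3/2; S=2+-7/2·τ+3·τ²+-1/2·τ³=29/16

  seg 0: a=-1 b=17/2 c=0 d=-5/2
  seg 1: a=5 b=1 c=-15/2 d=7/2
  seg 2: a=2 b=-7/2 c=3 d=-1/2
S(7/2) = 29/16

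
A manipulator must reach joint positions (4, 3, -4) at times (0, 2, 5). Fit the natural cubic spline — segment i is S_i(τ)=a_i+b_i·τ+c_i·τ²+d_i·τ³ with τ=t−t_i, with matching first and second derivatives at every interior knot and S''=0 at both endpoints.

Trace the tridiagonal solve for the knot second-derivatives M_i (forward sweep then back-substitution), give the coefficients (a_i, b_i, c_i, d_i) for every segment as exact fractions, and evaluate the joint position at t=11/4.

  seg 0: a=4 b=-2/15 c=0 d=-11/120
  seg 1: a=3 b=-37/30 c=-11/20 d=11/180
S(11/4) = 2293/1280

Δ: Δ0=-1/2, Δ1=-7/3
row 1: diag=10, rhs=-11; c'=3/10, d'=-11/10
back: M1=-11/10
M: M0=0, M1=-11/10, M2=0
seg 0: a=4, c=M0/2=0, d=(M1−M0)/(6·2)=-11/120, b=Δ0−h0·(2M0+M1)/6=-2/15
seg 1: a=3, c=M1/2=-11/20, d=(M2−M1)/(6·3)=11/180, b=Δ1−h1·(2M1+M2)/6=-37/30
t_q=11/4 → seg 1, τ=3/4; S=3+-37/30·τ+-11/20·τ²+11/180·τ³=2293/1280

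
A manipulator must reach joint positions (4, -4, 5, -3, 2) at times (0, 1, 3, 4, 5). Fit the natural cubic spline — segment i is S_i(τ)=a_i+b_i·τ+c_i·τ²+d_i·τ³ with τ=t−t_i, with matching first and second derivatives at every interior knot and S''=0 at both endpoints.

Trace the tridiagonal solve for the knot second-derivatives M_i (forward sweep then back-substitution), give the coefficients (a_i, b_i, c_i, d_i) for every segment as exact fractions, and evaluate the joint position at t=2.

Δ: Δ0=-8, Δ1=9/2, Δ2=-8, Δ3=5
row 1: diag=6, rhs=75; c'=1/3, d'=25/2
row 2: denom=6−2·1/3=16/3; d'=(-75−2·25/2)/(16/3)=-75/4
row 3: denom=4−1·3/16=61/16; d'=(78−1·-75/4)/(61/16)=1548/61
back: M3=1548/61
back: M2=-75/4−3/16·1548/61=-1434/61
back: M1=25/2−1/3·-1434/61=2481/122
M: M0=0, M1=2481/122, M2=-1434/61, M3=1548/61, M4=0
seg 0: a=4, c=M0/2=0, d=(M1−M0)/(6·1)=827/244, b=Δ0−h0·(2M0+M1)/6=-2779/244
seg 1: a=-4, c=M1/2=2481/244, d=(M2−M1)/(6·2)=-1783/488, b=Δ1−h1·(2M1+M2)/6=-149/122
seg 2: a=5, c=M2/2=-717/61, d=(M3−M2)/(6·1)=497/61, b=Δ2−h2·(2M2+M3)/6=-268/61
seg 3: a=-3, c=M3/2=774/61, d=(M4−M3)/(6·1)=-258/61, b=Δ3−h3·(2M3+M4)/6=-211/61
t_q=2 → seg 1, τ=1; S=-4+-149/122·τ+2481/244·τ²+-1783/488·τ³=631/488

  seg 0: a=4 b=-2779/244 c=0 d=827/244
  seg 1: a=-4 b=-149/122 c=2481/244 d=-1783/488
  seg 2: a=5 b=-268/61 c=-717/61 d=497/61
  seg 3: a=-3 b=-211/61 c=774/61 d=-258/61
S(2) = 631/488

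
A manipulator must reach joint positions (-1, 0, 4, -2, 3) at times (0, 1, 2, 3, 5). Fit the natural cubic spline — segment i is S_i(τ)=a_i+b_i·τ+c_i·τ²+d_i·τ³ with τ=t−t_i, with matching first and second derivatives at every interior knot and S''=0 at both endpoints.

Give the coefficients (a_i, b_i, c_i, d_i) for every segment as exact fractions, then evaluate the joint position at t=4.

  seg 0: a=-1 b=-103/172 c=0 d=275/172
  seg 1: a=0 b=361/86 c=825/172 d=-859/172
  seg 2: a=4 b=-205/172 c=-438/43 d=925/172
  seg 3: a=-2 b=-467/86 c=1023/172 d=-341/344
S(4) = -851/344

Δ: Δ0=1, Δ1=4, Δ2=-6, Δ3=5/2
row 1: diag=4, rhs=18; c'=1/4, d'=9/2
row 2: denom=4−1·1/4=15/4; d'=(-60−1·9/2)/(15/4)=-86/5
row 3: denom=6−1·4/15=86/15; d'=(51−1·-86/5)/(86/15)=1023/86
back: M3=1023/86
back: M2=-86/5−4/15·1023/86=-876/43
back: M1=9/2−1/4·-876/43=825/86
M: M0=0, M1=825/86, M2=-876/43, M3=1023/86, M4=0
seg 0: a=-1, c=M0/2=0, d=(M1−M0)/(6·1)=275/172, b=Δ0−h0·(2M0+M1)/6=-103/172
seg 1: a=0, c=M1/2=825/172, d=(M2−M1)/(6·1)=-859/172, b=Δ1−h1·(2M1+M2)/6=361/86
seg 2: a=4, c=M2/2=-438/43, d=(M3−M2)/(6·1)=925/172, b=Δ2−h2·(2M2+M3)/6=-205/172
seg 3: a=-2, c=M3/2=1023/172, d=(M4−M3)/(6·2)=-341/344, b=Δ3−h3·(2M3+M4)/6=-467/86
t_q=4 → seg 3, τ=1; S=-2+-467/86·τ+1023/172·τ²+-341/344·τ³=-851/344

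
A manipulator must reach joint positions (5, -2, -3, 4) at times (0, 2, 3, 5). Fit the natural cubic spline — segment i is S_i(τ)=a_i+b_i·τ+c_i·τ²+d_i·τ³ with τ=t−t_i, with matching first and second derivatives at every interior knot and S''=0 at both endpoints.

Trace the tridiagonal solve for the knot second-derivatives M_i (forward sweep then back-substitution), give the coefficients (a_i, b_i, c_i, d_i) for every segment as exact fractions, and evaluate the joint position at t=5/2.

  seg 0: a=5 b=-41/10 c=0 d=3/20
  seg 1: a=-2 b=-23/10 c=9/10 d=2/5
  seg 2: a=-3 b=7/10 c=21/10 d=-7/20
S(5/2) = -23/8

Δ: Δ0=-7/2, Δ1=-1, Δ2=7/2
row 1: diag=6, rhs=15; c'=1/6, d'=5/2
row 2: denom=6−1·1/6=35/6; d'=(27−1·5/2)/(35/6)=21/5
back: M2=21/5
back: M1=5/2−1/6·21/5=9/5
M: M0=0, M1=9/5, M2=21/5, M3=0
seg 0: a=5, c=M0/2=0, d=(M1−M0)/(6·2)=3/20, b=Δ0−h0·(2M0+M1)/6=-41/10
seg 1: a=-2, c=M1/2=9/10, d=(M2−M1)/(6·1)=2/5, b=Δ1−h1·(2M1+M2)/6=-23/10
seg 2: a=-3, c=M2/2=21/10, d=(M3−M2)/(6·2)=-7/20, b=Δ2−h2·(2M2+M3)/6=7/10
t_q=5/2 → seg 1, τ=1/2; S=-2+-23/10·τ+9/10·τ²+2/5·τ³=-23/8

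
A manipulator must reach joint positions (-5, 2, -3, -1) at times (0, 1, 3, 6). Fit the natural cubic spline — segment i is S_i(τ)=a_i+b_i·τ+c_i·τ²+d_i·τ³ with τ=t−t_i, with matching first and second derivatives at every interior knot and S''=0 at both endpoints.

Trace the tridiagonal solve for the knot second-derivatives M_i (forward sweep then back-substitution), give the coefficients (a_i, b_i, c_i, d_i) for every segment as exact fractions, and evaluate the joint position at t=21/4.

  seg 0: a=-5 b=185/21 c=0 d=-38/21
  seg 1: a=2 b=71/21 c=-38/7 d=209/168
  seg 2: a=-3 b=-143/42 c=57/28 d=-19/84
S(21/4) = -5253/1792

Δ: Δ0=7, Δ1=-5/2, Δ2=2/3
row 1: diag=6, rhs=-57; c'=1/3, d'=-19/2
row 2: denom=10−2·1/3=28/3; d'=(19−2·-19/2)/(28/3)=57/14
back: M2=57/14
back: M1=-19/2−1/3·57/14=-76/7
M: M0=0, M1=-76/7, M2=57/14, M3=0
seg 0: a=-5, c=M0/2=0, d=(M1−M0)/(6·1)=-38/21, b=Δ0−h0·(2M0+M1)/6=185/21
seg 1: a=2, c=M1/2=-38/7, d=(M2−M1)/(6·2)=209/168, b=Δ1−h1·(2M1+M2)/6=71/21
seg 2: a=-3, c=M2/2=57/28, d=(M3−M2)/(6·3)=-19/84, b=Δ2−h2·(2M2+M3)/6=-143/42
t_q=21/4 → seg 2, τ=9/4; S=-3+-143/42·τ+57/28·τ²+-19/84·τ³=-5253/1792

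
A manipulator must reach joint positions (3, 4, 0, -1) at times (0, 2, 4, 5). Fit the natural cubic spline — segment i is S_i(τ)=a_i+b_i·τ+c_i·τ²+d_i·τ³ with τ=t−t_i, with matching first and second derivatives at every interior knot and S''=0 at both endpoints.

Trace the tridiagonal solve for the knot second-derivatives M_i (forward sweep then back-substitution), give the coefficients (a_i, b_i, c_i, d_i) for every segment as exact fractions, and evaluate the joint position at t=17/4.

Δ: Δ0=1/2, Δ1=-2, Δ2=-1
row 1: diag=8, rhs=-15; c'=1/4, d'=-15/8
row 2: denom=6−2·1/4=11/2; d'=(6−2·-15/8)/(11/2)=39/22
back: M2=39/22
back: M1=-15/8−1/4·39/22=-51/22
M: M0=0, M1=-51/22, M2=39/22, M3=0
seg 0: a=3, c=M0/2=0, d=(M1−M0)/(6·2)=-17/88, b=Δ0−h0·(2M0+M1)/6=14/11
seg 1: a=4, c=M1/2=-51/44, d=(M2−M1)/(6·2)=15/44, b=Δ1−h1·(2M1+M2)/6=-23/22
seg 2: a=0, c=M2/2=39/44, d=(M3−M2)/(6·1)=-13/44, b=Δ2−h2·(2M2+M3)/6=-35/22
t_q=17/4 → seg 2, τ=1/4; S=0+-35/22·τ+39/44·τ²+-13/44·τ³=-977/2816

  seg 0: a=3 b=14/11 c=0 d=-17/88
  seg 1: a=4 b=-23/22 c=-51/44 d=15/44
  seg 2: a=0 b=-35/22 c=39/44 d=-13/44
S(17/4) = -977/2816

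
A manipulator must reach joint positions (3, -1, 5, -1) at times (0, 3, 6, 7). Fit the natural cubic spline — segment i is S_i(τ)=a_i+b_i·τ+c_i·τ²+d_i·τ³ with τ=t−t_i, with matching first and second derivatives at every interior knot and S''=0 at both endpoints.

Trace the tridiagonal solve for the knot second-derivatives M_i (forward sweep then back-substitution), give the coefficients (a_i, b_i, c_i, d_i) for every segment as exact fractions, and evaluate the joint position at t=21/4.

Δ: Δ0=-4/3, Δ1=2, Δ2=-6
row 1: diag=12, rhs=20; c'=1/4, d'=5/3
row 2: denom=8−3·1/4=29/4; d'=(-48−3·5/3)/(29/4)=-212/29
back: M2=-212/29
back: M1=5/3−1/4·-212/29=304/87
M: M0=0, M1=304/87, M2=-212/29, M3=0
seg 0: a=3, c=M0/2=0, d=(M1−M0)/(6·3)=152/783, b=Δ0−h0·(2M0+M1)/6=-268/87
seg 1: a=-1, c=M1/2=152/87, d=(M2−M1)/(6·3)=-470/783, b=Δ1−h1·(2M1+M2)/6=188/87
seg 2: a=5, c=M2/2=-106/29, d=(M3−M2)/(6·1)=106/87, b=Δ2−h2·(2M2+M3)/6=-310/87
t_q=21/4 → seg 1, τ=9/4; S=-1+188/87·τ+152/87·τ²+-470/783·τ³=5447/928

  seg 0: a=3 b=-268/87 c=0 d=152/783
  seg 1: a=-1 b=188/87 c=152/87 d=-470/783
  seg 2: a=5 b=-310/87 c=-106/29 d=106/87
S(21/4) = 5447/928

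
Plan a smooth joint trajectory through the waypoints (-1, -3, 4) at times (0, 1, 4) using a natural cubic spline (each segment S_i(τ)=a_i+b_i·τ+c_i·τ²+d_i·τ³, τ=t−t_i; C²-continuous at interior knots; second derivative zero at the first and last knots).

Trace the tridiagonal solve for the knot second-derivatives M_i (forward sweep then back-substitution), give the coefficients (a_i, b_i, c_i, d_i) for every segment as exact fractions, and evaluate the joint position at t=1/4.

Δ: Δ0=-2, Δ1=7/3
row 1: diag=8, rhs=26; c'=3/8, d'=13/4
back: M1=13/4
M: M0=0, M1=13/4, M2=0
seg 0: a=-1, c=M0/2=0, d=(M1−M0)/(6·1)=13/24, b=Δ0−h0·(2M0+M1)/6=-61/24
seg 1: a=-3, c=M1/2=13/8, d=(M2−M1)/(6·3)=-13/72, b=Δ1−h1·(2M1+M2)/6=-11/12
t_q=1/4 → seg 0, τ=1/4; S=-1+-61/24·τ+0·τ²+13/24·τ³=-833/512

  seg 0: a=-1 b=-61/24 c=0 d=13/24
  seg 1: a=-3 b=-11/12 c=13/8 d=-13/72
S(1/4) = -833/512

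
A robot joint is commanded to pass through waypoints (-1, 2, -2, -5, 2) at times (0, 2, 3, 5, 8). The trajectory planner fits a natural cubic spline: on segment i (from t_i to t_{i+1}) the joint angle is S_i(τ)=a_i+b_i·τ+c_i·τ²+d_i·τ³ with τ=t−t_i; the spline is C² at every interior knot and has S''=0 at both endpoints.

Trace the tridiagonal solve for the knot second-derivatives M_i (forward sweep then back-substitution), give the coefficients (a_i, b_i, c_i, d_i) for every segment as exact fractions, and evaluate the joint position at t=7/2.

  seg 0: a=-1 b=3419/978 c=0 d=-244/489
  seg 1: a=2 b=-2437/978 c=-488/163 d=1453/978
  seg 2: a=-2 b=-1967/489 c=477/326 d=-395/3912
  seg 3: a=-5 b=605/978 c=559/652 d=-559/5868
S(7/2) = -38161/10432

Δ: Δ0=3/2, Δ1=-4, Δ2=-3/2, Δ3=7/3
row 1: diag=6, rhs=-33; c'=1/6, d'=-11/2
row 2: denom=6−1·1/6=35/6; d'=(15−1·-11/2)/(35/6)=123/35
row 3: denom=10−2·12/35=326/35; d'=(23−2·123/35)/(326/35)=559/326
back: M3=559/326
back: M2=123/35−12/35·559/326=477/163
back: M1=-11/2−1/6·477/163=-976/163
M: M0=0, M1=-976/163, M2=477/163, M3=559/326, M4=0
seg 0: a=-1, c=M0/2=0, d=(M1−M0)/(6·2)=-244/489, b=Δ0−h0·(2M0+M1)/6=3419/978
seg 1: a=2, c=M1/2=-488/163, d=(M2−M1)/(6·1)=1453/978, b=Δ1−h1·(2M1+M2)/6=-2437/978
seg 2: a=-2, c=M2/2=477/326, d=(M3−M2)/(6·2)=-395/3912, b=Δ2−h2·(2M2+M3)/6=-1967/489
seg 3: a=-5, c=M3/2=559/652, d=(M4−M3)/(6·3)=-559/5868, b=Δ3−h3·(2M3+M4)/6=605/978
t_q=7/2 → seg 2, τ=1/2; S=-2+-1967/489·τ+477/326·τ²+-395/3912·τ³=-38161/10432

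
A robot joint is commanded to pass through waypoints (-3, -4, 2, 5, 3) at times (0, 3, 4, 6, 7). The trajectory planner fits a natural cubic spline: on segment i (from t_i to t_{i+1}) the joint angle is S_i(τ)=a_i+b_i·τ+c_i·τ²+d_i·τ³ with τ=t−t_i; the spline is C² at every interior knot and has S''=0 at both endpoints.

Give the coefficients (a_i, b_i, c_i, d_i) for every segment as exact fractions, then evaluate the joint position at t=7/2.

  seg 0: a=-3 b=-1127/375 c=0 d=334/1125
  seg 1: a=-4 b=1879/375 c=334/125 d=-631/375
  seg 2: a=2 b=398/75 c=-297/125 d=709/3000
  seg 3: a=5 b=-1021/750 c=-479/500 d=479/1500
S(7/2) = -1037/1000

Δ: Δ0=-1/3, Δ1=6, Δ2=3/2, Δ3=-2
row 1: diag=8, rhs=38; c'=1/8, d'=19/4
row 2: denom=6−1·1/8=47/8; d'=(-27−1·19/4)/(47/8)=-254/47
row 3: denom=6−2·16/47=250/47; d'=(-21−2·-254/47)/(250/47)=-479/250
back: M3=-479/250
back: M2=-254/47−16/47·-479/250=-594/125
back: M1=19/4−1/8·-594/125=668/125
M: M0=0, M1=668/125, M2=-594/125, M3=-479/250, M4=0
seg 0: a=-3, c=M0/2=0, d=(M1−M0)/(6·3)=334/1125, b=Δ0−h0·(2M0+M1)/6=-1127/375
seg 1: a=-4, c=M1/2=334/125, d=(M2−M1)/(6·1)=-631/375, b=Δ1−h1·(2M1+M2)/6=1879/375
seg 2: a=2, c=M2/2=-297/125, d=(M3−M2)/(6·2)=709/3000, b=Δ2−h2·(2M2+M3)/6=398/75
seg 3: a=5, c=M3/2=-479/500, d=(M4−M3)/(6·1)=479/1500, b=Δ3−h3·(2M3+M4)/6=-1021/750
t_q=7/2 → seg 1, τ=1/2; S=-4+1879/375·τ+334/125·τ²+-631/375·τ³=-1037/1000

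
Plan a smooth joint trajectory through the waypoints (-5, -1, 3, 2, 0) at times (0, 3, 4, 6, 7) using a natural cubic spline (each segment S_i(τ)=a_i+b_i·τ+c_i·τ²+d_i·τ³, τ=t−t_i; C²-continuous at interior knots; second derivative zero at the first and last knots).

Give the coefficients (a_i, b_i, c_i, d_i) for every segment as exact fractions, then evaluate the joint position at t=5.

Δ: Δ0=4/3, Δ1=4, Δ2=-1/2, Δ3=-2
row 1: diag=8, rhs=16; c'=1/8, d'=2
row 2: denom=6−1·1/8=47/8; d'=(-27−1·2)/(47/8)=-232/47
row 3: denom=6−2·16/47=250/47; d'=(-9−2·-232/47)/(250/47)=41/250
back: M3=41/250
back: M2=-232/47−16/47·41/250=-624/125
back: M1=2−1/8·-624/125=328/125
M: M0=0, M1=328/125, M2=-624/125, M3=41/250, M4=0
seg 0: a=-5, c=M0/2=0, d=(M1−M0)/(6·3)=164/1125, b=Δ0−h0·(2M0+M1)/6=8/375
seg 1: a=-1, c=M1/2=164/125, d=(M2−M1)/(6·1)=-476/375, b=Δ1−h1·(2M1+M2)/6=1484/375
seg 2: a=3, c=M2/2=-312/125, d=(M3−M2)/(6·2)=1289/3000, b=Δ2−h2·(2M2+M3)/6=208/75
seg 3: a=2, c=M3/2=41/500, d=(M4−M3)/(6·1)=-41/1500, b=Δ3−h3·(2M3+M4)/6=-1541/750
t_q=5 → seg 2, τ=1; S=3+208/75·τ+-312/125·τ²+1289/3000·τ³=3707/1000

  seg 0: a=-5 b=8/375 c=0 d=164/1125
  seg 1: a=-1 b=1484/375 c=164/125 d=-476/375
  seg 2: a=3 b=208/75 c=-312/125 d=1289/3000
  seg 3: a=2 b=-1541/750 c=41/500 d=-41/1500
S(5) = 3707/1000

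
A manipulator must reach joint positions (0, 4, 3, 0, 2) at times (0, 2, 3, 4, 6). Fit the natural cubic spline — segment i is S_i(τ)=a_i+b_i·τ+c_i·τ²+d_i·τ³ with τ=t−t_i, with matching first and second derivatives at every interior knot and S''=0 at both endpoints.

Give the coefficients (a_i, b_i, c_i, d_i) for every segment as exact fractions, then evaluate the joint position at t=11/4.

Δ: Δ0=2, Δ1=-1, Δ2=-3, Δ3=1
row 1: diag=6, rhs=-18; c'=1/6, d'=-3
row 2: denom=4−1·1/6=23/6; d'=(-12−1·-3)/(23/6)=-54/23
row 3: denom=6−1·6/23=132/23; d'=(24−1·-54/23)/(132/23)=101/22
back: M3=101/22
back: M2=-54/23−6/23·101/22=-39/11
back: M1=-3−1/6·-39/11=-53/22
M: M0=0, M1=-53/22, M2=-39/11, M3=101/22, M4=0
seg 0: a=0, c=M0/2=0, d=(M1−M0)/(6·2)=-53/264, b=Δ0−h0·(2M0+M1)/6=185/66
seg 1: a=4, c=M1/2=-53/44, d=(M2−M1)/(6·1)=-25/132, b=Δ1−h1·(2M1+M2)/6=13/33
seg 2: a=3, c=M2/2=-39/22, d=(M3−M2)/(6·1)=179/132, b=Δ2−h2·(2M2+M3)/6=-31/12
seg 3: a=0, c=M3/2=101/44, d=(M4−M3)/(6·2)=-101/264, b=Δ3−h3·(2M3+M4)/6=-68/33
t_q=11/4 → seg 1, τ=3/4; S=4+13/33·τ+-53/44·τ²+-25/132·τ³=9963/2816

  seg 0: a=0 b=185/66 c=0 d=-53/264
  seg 1: a=4 b=13/33 c=-53/44 d=-25/132
  seg 2: a=3 b=-31/12 c=-39/22 d=179/132
  seg 3: a=0 b=-68/33 c=101/44 d=-101/264
S(11/4) = 9963/2816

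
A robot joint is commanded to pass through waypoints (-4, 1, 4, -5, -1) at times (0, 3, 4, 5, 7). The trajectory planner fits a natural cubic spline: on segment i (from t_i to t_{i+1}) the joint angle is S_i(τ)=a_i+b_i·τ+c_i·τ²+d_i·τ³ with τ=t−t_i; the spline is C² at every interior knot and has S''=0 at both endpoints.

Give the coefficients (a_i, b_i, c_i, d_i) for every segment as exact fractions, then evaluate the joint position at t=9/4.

  seg 0: a=-4 b=-133/534 c=0 d=341/1602
  seg 1: a=1 b=1468/267 c=341/178 d=-2357/534
  seg 2: a=4 b=-2089/534 c=-1008/89 d=3331/534
  seg 3: a=-5 b=-2096/267 c=1315/178 d=-1315/1068
S(9/4) = -24331/11392

Δ: Δ0=5/3, Δ1=3, Δ2=-9, Δ3=2
row 1: diag=8, rhs=8; c'=1/8, d'=1
row 2: denom=4−1·1/8=31/8; d'=(-72−1·1)/(31/8)=-584/31
row 3: denom=6−1·8/31=178/31; d'=(66−1·-584/31)/(178/31)=1315/89
back: M3=1315/89
back: M2=-584/31−8/31·1315/89=-2016/89
back: M1=1−1/8·-2016/89=341/89
M: M0=0, M1=341/89, M2=-2016/89, M3=1315/89, M4=0
seg 0: a=-4, c=M0/2=0, d=(M1−M0)/(6·3)=341/1602, b=Δ0−h0·(2M0+M1)/6=-133/534
seg 1: a=1, c=M1/2=341/178, d=(M2−M1)/(6·1)=-2357/534, b=Δ1−h1·(2M1+M2)/6=1468/267
seg 2: a=4, c=M2/2=-1008/89, d=(M3−M2)/(6·1)=3331/534, b=Δ2−h2·(2M2+M3)/6=-2089/534
seg 3: a=-5, c=M3/2=1315/178, d=(M4−M3)/(6·2)=-1315/1068, b=Δ3−h3·(2M3+M4)/6=-2096/267
t_q=9/4 → seg 0, τ=9/4; S=-4+-133/534·τ+0·τ²+341/1602·τ³=-24331/11392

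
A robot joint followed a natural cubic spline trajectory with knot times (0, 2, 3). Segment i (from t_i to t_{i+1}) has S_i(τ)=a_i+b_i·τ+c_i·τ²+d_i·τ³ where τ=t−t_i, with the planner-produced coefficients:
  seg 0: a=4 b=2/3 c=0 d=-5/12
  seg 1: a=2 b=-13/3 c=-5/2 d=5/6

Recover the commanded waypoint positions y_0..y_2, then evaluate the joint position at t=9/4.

y_0=4 y_1=2 y_2=-4
S(9/4) = 99/128

y_0 = S_0(0) = a_0 = 4
y_1 = S_1(0) = a_1 = 2
y_2 = S_1(1) = -4
t_q=9/4 is in segment 1 (τ=1/4); S_1(τ)=99/128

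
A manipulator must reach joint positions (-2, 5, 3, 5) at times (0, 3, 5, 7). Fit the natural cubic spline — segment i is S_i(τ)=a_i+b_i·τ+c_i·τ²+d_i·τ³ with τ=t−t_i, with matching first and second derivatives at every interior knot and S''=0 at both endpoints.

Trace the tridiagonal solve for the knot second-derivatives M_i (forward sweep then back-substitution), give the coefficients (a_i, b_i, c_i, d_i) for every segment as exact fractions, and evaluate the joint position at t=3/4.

  seg 0: a=-2 b=202/57 c=0 d=-23/171
  seg 1: a=5 b=-5/57 c=-23/19 d=43/114
  seg 2: a=3 b=-23/57 c=20/19 d=-10/57
S(3/4) = 731/1216

Δ: Δ0=7/3, Δ1=-1, Δ2=1
row 1: diag=10, rhs=-20; c'=1/5, d'=-2
row 2: denom=8−2·1/5=38/5; d'=(12−2·-2)/(38/5)=40/19
back: M2=40/19
back: M1=-2−1/5·40/19=-46/19
M: M0=0, M1=-46/19, M2=40/19, M3=0
seg 0: a=-2, c=M0/2=0, d=(M1−M0)/(6·3)=-23/171, b=Δ0−h0·(2M0+M1)/6=202/57
seg 1: a=5, c=M1/2=-23/19, d=(M2−M1)/(6·2)=43/114, b=Δ1−h1·(2M1+M2)/6=-5/57
seg 2: a=3, c=M2/2=20/19, d=(M3−M2)/(6·2)=-10/57, b=Δ2−h2·(2M2+M3)/6=-23/57
t_q=3/4 → seg 0, τ=3/4; S=-2+202/57·τ+0·τ²+-23/171·τ³=731/1216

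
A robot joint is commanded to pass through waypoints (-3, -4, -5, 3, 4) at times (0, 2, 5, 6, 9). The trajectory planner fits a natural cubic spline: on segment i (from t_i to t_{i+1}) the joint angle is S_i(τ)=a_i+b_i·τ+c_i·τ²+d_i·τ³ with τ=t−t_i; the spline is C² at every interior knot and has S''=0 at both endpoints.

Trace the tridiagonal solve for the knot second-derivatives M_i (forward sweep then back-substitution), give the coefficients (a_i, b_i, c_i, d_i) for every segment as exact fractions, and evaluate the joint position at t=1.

Δ: Δ0=-1/2, Δ1=-1/3, Δ2=8, Δ3=1/3
row 1: diag=10, rhs=1; c'=3/10, d'=1/10
row 2: denom=8−3·3/10=71/10; d'=(50−3·1/10)/(71/10)=7
row 3: denom=8−1·10/71=558/71; d'=(-46−1·7)/(558/71)=-3763/558
back: M3=-3763/558
back: M2=7−10/71·-3763/558=2218/279
back: M1=1/10−3/10·2218/279=-425/186
M: M0=0, M1=-425/186, M2=2218/279, M3=-3763/558, M4=0
seg 0: a=-3, c=M0/2=0, d=(M1−M0)/(6·2)=-425/2232, b=Δ0−h0·(2M0+M1)/6=73/279
seg 1: a=-4, c=M1/2=-425/372, d=(M2−M1)/(6·3)=5711/10044, b=Δ1−h1·(2M1+M2)/6=-1129/558
seg 2: a=-5, c=M2/2=1109/279, d=(M3−M2)/(6·1)=-911/372, b=Δ2−h2·(2M2+M3)/6=7225/1116
seg 3: a=3, c=M3/2=-3763/1116, d=(M4−M3)/(6·3)=3763/10044, b=Δ3−h3·(2M3+M4)/6=3949/558
t_q=1 → seg 0, τ=1; S=-3+73/279·τ+0·τ²+-425/2232·τ³=-2179/744

  seg 0: a=-3 b=73/279 c=0 d=-425/2232
  seg 1: a=-4 b=-1129/558 c=-425/372 d=5711/10044
  seg 2: a=-5 b=7225/1116 c=1109/279 d=-911/372
  seg 3: a=3 b=3949/558 c=-3763/1116 d=3763/10044
S(1) = -2179/744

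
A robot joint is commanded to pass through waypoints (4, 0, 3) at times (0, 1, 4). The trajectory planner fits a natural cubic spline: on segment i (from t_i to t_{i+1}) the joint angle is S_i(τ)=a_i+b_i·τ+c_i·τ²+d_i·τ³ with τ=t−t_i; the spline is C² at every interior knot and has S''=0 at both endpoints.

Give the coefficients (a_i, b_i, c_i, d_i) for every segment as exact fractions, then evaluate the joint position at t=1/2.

Δ: Δ0=-4, Δ1=1
row 1: diag=8, rhs=30; c'=3/8, d'=15/4
back: M1=15/4
M: M0=0, M1=15/4, M2=0
seg 0: a=4, c=M0/2=0, d=(M1−M0)/(6·1)=5/8, b=Δ0−h0·(2M0+M1)/6=-37/8
seg 1: a=0, c=M1/2=15/8, d=(M2−M1)/(6·3)=-5/24, b=Δ1−h1·(2M1+M2)/6=-11/4
t_q=1/2 → seg 0, τ=1/2; S=4+-37/8·τ+0·τ²+5/8·τ³=113/64

  seg 0: a=4 b=-37/8 c=0 d=5/8
  seg 1: a=0 b=-11/4 c=15/8 d=-5/24
S(1/2) = 113/64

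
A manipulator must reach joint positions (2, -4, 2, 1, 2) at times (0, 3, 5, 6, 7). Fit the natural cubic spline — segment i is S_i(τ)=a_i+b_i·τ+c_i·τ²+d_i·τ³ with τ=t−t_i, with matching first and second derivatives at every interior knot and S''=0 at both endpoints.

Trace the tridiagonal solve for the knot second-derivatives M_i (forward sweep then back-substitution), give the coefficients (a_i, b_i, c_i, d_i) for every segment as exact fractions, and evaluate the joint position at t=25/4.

Δ: Δ0=-2, Δ1=3, Δ2=-1, Δ3=1
row 1: diag=10, rhs=30; c'=1/5, d'=3
row 2: denom=6−2·1/5=28/5; d'=(-24−2·3)/(28/5)=-75/14
row 3: denom=4−1·5/28=107/28; d'=(12−1·-75/14)/(107/28)=486/107
back: M3=486/107
back: M2=-75/14−5/28·486/107=-660/107
back: M1=3−1/5·-660/107=453/107
M: M0=0, M1=453/107, M2=-660/107, M3=486/107, M4=0
seg 0: a=2, c=M0/2=0, d=(M1−M0)/(6·3)=151/642, b=Δ0−h0·(2M0+M1)/6=-881/214
seg 1: a=-4, c=M1/2=453/214, d=(M2−M1)/(6·2)=-371/428, b=Δ1−h1·(2M1+M2)/6=239/107
seg 2: a=2, c=M2/2=-330/107, d=(M3−M2)/(6·1)=191/107, b=Δ2−h2·(2M2+M3)/6=32/107
seg 3: a=1, c=M3/2=243/107, d=(M4−M3)/(6·1)=-81/107, b=Δ3−h3·(2M3+M4)/6=-55/107
t_q=25/4 → seg 3, τ=1/4; S=1+-55/107·τ+243/107·τ²+-81/107·τ³=6859/6848

  seg 0: a=2 b=-881/214 c=0 d=151/642
  seg 1: a=-4 b=239/107 c=453/214 d=-371/428
  seg 2: a=2 b=32/107 c=-330/107 d=191/107
  seg 3: a=1 b=-55/107 c=243/107 d=-81/107
S(25/4) = 6859/6848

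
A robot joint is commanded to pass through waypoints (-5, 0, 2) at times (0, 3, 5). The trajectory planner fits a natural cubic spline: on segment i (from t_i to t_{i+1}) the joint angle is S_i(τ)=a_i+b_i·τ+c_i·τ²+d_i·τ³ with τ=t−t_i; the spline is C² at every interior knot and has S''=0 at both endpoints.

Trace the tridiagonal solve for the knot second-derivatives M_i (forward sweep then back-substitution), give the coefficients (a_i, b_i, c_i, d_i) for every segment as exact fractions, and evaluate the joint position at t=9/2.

Δ: Δ0=5/3, Δ1=1
row 1: diag=10, rhs=-4; c'=1/5, d'=-2/5
back: M1=-2/5
M: M0=0, M1=-2/5, M2=0
seg 0: a=-5, c=M0/2=0, d=(M1−M0)/(6·3)=-1/45, b=Δ0−h0·(2M0+M1)/6=28/15
seg 1: a=0, c=M1/2=-1/5, d=(M2−M1)/(6·2)=1/30, b=Δ1−h1·(2M1+M2)/6=19/15
t_q=9/2 → seg 1, τ=3/2; S=0+19/15·τ+-1/5·τ²+1/30·τ³=25/16

  seg 0: a=-5 b=28/15 c=0 d=-1/45
  seg 1: a=0 b=19/15 c=-1/5 d=1/30
S(9/2) = 25/16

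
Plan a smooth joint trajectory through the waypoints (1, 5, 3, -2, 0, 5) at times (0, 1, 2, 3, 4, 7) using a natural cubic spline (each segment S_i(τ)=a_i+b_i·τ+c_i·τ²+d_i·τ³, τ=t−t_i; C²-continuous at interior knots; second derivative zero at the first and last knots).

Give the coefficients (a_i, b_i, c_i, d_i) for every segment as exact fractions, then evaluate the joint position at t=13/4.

  seg 0: a=1 b=6836/1299 c=0 d=-1640/1299
  seg 1: a=5 b=1916/1299 c=-1640/433 d=406/1299
  seg 2: a=3 b=-6706/1299 c=-1234/433 d=3913/1299
  seg 3: a=-2 b=-2371/1299 c=2679/433 d=-3068/1299
  seg 4: a=0 b=4499/1299 c=-389/433 d=389/3897
S(13/4) = -7297/3464

Δ: Δ0=4, Δ1=-2, Δ2=-5, Δ3=2, Δ4=5/3
row 1: diag=4, rhs=-36; c'=1/4, d'=-9
row 2: denom=4−1·1/4=15/4; d'=(-18−1·-9)/(15/4)=-12/5
row 3: denom=4−1·4/15=56/15; d'=(42−1·-12/5)/(56/15)=333/28
row 4: denom=8−1·15/56=433/56; d'=(-2−1·333/28)/(433/56)=-778/433
back: M4=-778/433
back: M3=333/28−15/56·-778/433=5358/433
back: M2=-12/5−4/15·5358/433=-2468/433
back: M1=-9−1/4·-2468/433=-3280/433
M: M0=0, M1=-3280/433, M2=-2468/433, M3=5358/433, M4=-778/433, M5=0
seg 0: a=1, c=M0/2=0, d=(M1−M0)/(6·1)=-1640/1299, b=Δ0−h0·(2M0+M1)/6=6836/1299
seg 1: a=5, c=M1/2=-1640/433, d=(M2−M1)/(6·1)=406/1299, b=Δ1−h1·(2M1+M2)/6=1916/1299
seg 2: a=3, c=M2/2=-1234/433, d=(M3−M2)/(6·1)=3913/1299, b=Δ2−h2·(2M2+M3)/6=-6706/1299
seg 3: a=-2, c=M3/2=2679/433, d=(M4−M3)/(6·1)=-3068/1299, b=Δ3−h3·(2M3+M4)/6=-2371/1299
seg 4: a=0, c=M4/2=-389/433, d=(M5−M4)/(6·3)=389/3897, b=Δ4−h4·(2M4+M5)/6=4499/1299
t_q=13/4 → seg 3, τ=1/4; S=-2+-2371/1299·τ+2679/433·τ²+-3068/1299·τ³=-7297/3464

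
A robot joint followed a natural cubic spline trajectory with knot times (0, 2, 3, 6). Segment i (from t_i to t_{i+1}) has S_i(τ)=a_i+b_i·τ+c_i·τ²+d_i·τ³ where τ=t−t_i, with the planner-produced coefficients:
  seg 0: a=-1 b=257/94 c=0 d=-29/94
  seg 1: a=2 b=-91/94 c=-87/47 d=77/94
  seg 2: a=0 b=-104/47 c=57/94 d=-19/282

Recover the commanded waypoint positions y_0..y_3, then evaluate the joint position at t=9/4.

y_0 = S_0(0) = a_0 = -1
y_1 = S_1(0) = a_1 = 2
y_2 = S_2(0) = a_2 = 0
y_3 = S_2(3) = -3
t_q=9/4 is in segment 1 (τ=1/4); S_1(τ)=9957/6016

y_0=-1 y_1=2 y_2=0 y_3=-3
S(9/4) = 9957/6016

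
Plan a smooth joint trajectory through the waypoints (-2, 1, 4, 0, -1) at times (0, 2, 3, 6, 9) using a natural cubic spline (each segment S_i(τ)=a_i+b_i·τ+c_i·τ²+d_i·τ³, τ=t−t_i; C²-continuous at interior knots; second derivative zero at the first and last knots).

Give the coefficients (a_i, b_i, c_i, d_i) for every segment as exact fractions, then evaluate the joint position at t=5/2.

Δ: Δ0=3/2, Δ1=3, Δ2=-4/3, Δ3=-1/3
row 1: diag=6, rhs=9; c'=1/6, d'=3/2
row 2: denom=8−1·1/6=47/6; d'=(-26−1·3/2)/(47/6)=-165/47
row 3: denom=12−3·18/47=510/47; d'=(6−3·-165/47)/(510/47)=259/170
back: M3=259/170
back: M2=-165/47−18/47·259/170=-348/85
back: M1=3/2−1/6·-348/85=371/170
M: M0=0, M1=371/170, M2=-348/85, M3=259/170, M4=0
seg 0: a=-2, c=M0/2=0, d=(M1−M0)/(6·2)=371/2040, b=Δ0−h0·(2M0+M1)/6=197/255
seg 1: a=1, c=M1/2=371/340, d=(M2−M1)/(6·1)=-1067/1020, b=Δ1−h1·(2M1+M2)/6=1507/510
seg 2: a=4, c=M2/2=-174/85, d=(M3−M2)/(6·3)=191/612, b=Δ2−h2·(2M2+M3)/6=2039/1020
seg 3: a=0, c=M3/2=259/340, d=(M4−M3)/(6·3)=-259/3060, b=Δ3−h3·(2M3+M4)/6=-947/510
t_q=5/2 → seg 1, τ=1/2; S=1+1507/510·τ+371/340·τ²+-1067/1020·τ³=1425/544

  seg 0: a=-2 b=197/255 c=0 d=371/2040
  seg 1: a=1 b=1507/510 c=371/340 d=-1067/1020
  seg 2: a=4 b=2039/1020 c=-174/85 d=191/612
  seg 3: a=0 b=-947/510 c=259/340 d=-259/3060
S(5/2) = 1425/544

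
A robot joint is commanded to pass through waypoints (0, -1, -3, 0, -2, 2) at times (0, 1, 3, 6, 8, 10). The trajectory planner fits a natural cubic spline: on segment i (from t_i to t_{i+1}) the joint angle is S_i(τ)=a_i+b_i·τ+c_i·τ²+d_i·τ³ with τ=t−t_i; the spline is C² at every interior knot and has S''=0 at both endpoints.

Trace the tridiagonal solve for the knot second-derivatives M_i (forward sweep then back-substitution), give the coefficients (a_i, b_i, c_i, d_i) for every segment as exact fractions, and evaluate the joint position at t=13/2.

  seg 0: a=0 b=-847/956 c=0 d=-109/956
  seg 1: a=-1 b=-587/478 c=-327/956 d=109/478
  seg 2: a=-3 b=67/478 c=981/956 d=-707/2868
  seg 3: a=0 b=-343/956 c=-285/239 d=1667/3824
  seg 4: a=-2 b=49/478 c=2721/1912 d=-907/3824
S(13/2) = -12941/30592

Δ: Δ0=-1, Δ1=-1, Δ2=1, Δ3=-1, Δ4=2
row 1: diag=6, rhs=0; c'=1/3, d'=0
row 2: denom=10−2·1/3=28/3; d'=(12−2·0)/(28/3)=9/7
row 3: denom=10−3·9/28=253/28; d'=(-12−3·9/7)/(253/28)=-444/253
row 4: denom=8−2·56/253=1912/253; d'=(18−2·-444/253)/(1912/253)=2721/956
back: M4=2721/956
back: M3=-444/253−56/253·2721/956=-570/239
back: M2=9/7−9/28·-570/239=981/478
back: M1=0−1/3·981/478=-327/478
M: M0=0, M1=-327/478, M2=981/478, M3=-570/239, M4=2721/956, M5=0
seg 0: a=0, c=M0/2=0, d=(M1−M0)/(6·1)=-109/956, b=Δ0−h0·(2M0+M1)/6=-847/956
seg 1: a=-1, c=M1/2=-327/956, d=(M2−M1)/(6·2)=109/478, b=Δ1−h1·(2M1+M2)/6=-587/478
seg 2: a=-3, c=M2/2=981/956, d=(M3−M2)/(6·3)=-707/2868, b=Δ2−h2·(2M2+M3)/6=67/478
seg 3: a=0, c=M3/2=-285/239, d=(M4−M3)/(6·2)=1667/3824, b=Δ3−h3·(2M3+M4)/6=-343/956
seg 4: a=-2, c=M4/2=2721/1912, d=(M5−M4)/(6·2)=-907/3824, b=Δ4−h4·(2M4+M5)/6=49/478
t_q=13/2 → seg 3, τ=1/2; S=0+-343/956·τ+-285/239·τ²+1667/3824·τ³=-12941/30592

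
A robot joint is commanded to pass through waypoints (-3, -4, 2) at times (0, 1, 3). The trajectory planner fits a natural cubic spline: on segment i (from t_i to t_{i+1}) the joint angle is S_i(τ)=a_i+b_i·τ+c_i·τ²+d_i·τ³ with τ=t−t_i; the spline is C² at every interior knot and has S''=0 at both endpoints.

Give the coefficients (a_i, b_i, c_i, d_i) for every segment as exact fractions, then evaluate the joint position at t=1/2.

Δ: Δ0=-1, Δ1=3
row 1: diag=6, rhs=24; c'=1/3, d'=4
back: M1=4
M: M0=0, M1=4, M2=0
seg 0: a=-3, c=M0/2=0, d=(M1−M0)/(6·1)=2/3, b=Δ0−h0·(2M0+M1)/6=-5/3
seg 1: a=-4, c=M1/2=2, d=(M2−M1)/(6·2)=-1/3, b=Δ1−h1·(2M1+M2)/6=1/3
t_q=1/2 → seg 0, τ=1/2; S=-3+-5/3·τ+0·τ²+2/3·τ³=-15/4

  seg 0: a=-3 b=-5/3 c=0 d=2/3
  seg 1: a=-4 b=1/3 c=2 d=-1/3
S(1/2) = -15/4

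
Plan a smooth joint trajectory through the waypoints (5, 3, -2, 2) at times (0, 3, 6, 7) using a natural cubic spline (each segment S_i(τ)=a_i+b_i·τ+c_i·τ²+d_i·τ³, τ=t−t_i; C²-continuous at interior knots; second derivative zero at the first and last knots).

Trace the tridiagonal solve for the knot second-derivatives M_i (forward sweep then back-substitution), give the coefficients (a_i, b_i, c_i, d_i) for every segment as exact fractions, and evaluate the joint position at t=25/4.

Δ: Δ0=-2/3, Δ1=-5/3, Δ2=4
row 1: diag=12, rhs=-6; c'=1/4, d'=-1/2
row 2: denom=8−3·1/4=29/4; d'=(34−3·-1/2)/(29/4)=142/29
back: M2=142/29
back: M1=-1/2−1/4·142/29=-50/29
M: M0=0, M1=-50/29, M2=142/29, M3=0
seg 0: a=5, c=M0/2=0, d=(M1−M0)/(6·3)=-25/261, b=Δ0−h0·(2M0+M1)/6=17/87
seg 1: a=3, c=M1/2=-25/29, d=(M2−M1)/(6·3)=32/87, b=Δ1−h1·(2M1+M2)/6=-208/87
seg 2: a=-2, c=M2/2=71/29, d=(M3−M2)/(6·1)=-71/87, b=Δ2−h2·(2M2+M3)/6=206/87
t_q=25/4 → seg 2, τ=1/4; S=-2+206/87·τ+71/29·τ²+-71/87·τ³=-2353/1856

  seg 0: a=5 b=17/87 c=0 d=-25/261
  seg 1: a=3 b=-208/87 c=-25/29 d=32/87
  seg 2: a=-2 b=206/87 c=71/29 d=-71/87
S(25/4) = -2353/1856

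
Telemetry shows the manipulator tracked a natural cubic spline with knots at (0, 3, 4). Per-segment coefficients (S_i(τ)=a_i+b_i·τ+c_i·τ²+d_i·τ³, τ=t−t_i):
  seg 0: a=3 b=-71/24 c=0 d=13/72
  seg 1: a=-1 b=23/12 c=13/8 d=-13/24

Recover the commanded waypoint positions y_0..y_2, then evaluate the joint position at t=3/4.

y_0 = S_0(0) = a_0 = 3
y_1 = S_1(0) = a_1 = -1
y_2 = S_1(1) = 2
t_q=3/4 is in segment 0 (τ=3/4); S_0(τ)=439/512

y_0=3 y_1=-1 y_2=2
S(3/4) = 439/512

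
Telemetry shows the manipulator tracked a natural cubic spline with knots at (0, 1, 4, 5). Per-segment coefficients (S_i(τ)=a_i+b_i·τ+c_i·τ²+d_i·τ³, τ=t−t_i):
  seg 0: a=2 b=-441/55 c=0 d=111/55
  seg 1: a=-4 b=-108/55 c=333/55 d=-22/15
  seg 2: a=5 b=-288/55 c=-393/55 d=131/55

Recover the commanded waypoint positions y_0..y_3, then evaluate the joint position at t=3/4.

y_0=2 y_1=-4 y_2=5 y_3=-5
S(3/4) = -11131/3520

y_0 = S_0(0) = a_0 = 2
y_1 = S_1(0) = a_1 = -4
y_2 = S_2(0) = a_2 = 5
y_3 = S_2(1) = -5
t_q=3/4 is in segment 0 (τ=3/4); S_0(τ)=-11131/3520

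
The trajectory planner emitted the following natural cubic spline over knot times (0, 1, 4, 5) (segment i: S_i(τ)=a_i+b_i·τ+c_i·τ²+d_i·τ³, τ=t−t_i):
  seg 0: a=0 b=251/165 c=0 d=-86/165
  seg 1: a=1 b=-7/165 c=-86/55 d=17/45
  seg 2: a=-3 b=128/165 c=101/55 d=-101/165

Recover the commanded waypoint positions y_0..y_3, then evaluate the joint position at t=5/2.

y_0=0 y_1=1 y_2=-3 y_3=-1
S(5/2) = -115/88

y_0 = S_0(0) = a_0 = 0
y_1 = S_1(0) = a_1 = 1
y_2 = S_2(0) = a_2 = -3
y_3 = S_2(1) = -1
t_q=5/2 is in segment 1 (τ=3/2); S_1(τ)=-115/88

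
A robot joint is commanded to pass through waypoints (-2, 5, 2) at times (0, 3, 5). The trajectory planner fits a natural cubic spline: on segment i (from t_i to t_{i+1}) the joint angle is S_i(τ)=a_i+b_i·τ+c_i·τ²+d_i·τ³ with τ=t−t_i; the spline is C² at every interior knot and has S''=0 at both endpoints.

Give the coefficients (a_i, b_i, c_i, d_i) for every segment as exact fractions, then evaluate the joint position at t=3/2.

  seg 0: a=-2 b=209/60 c=0 d=-23/180
  seg 1: a=5 b=1/30 c=-23/20 d=23/120
S(3/2) = 447/160

Δ: Δ0=7/3, Δ1=-3/2
row 1: diag=10, rhs=-23; c'=1/5, d'=-23/10
back: M1=-23/10
M: M0=0, M1=-23/10, M2=0
seg 0: a=-2, c=M0/2=0, d=(M1−M0)/(6·3)=-23/180, b=Δ0−h0·(2M0+M1)/6=209/60
seg 1: a=5, c=M1/2=-23/20, d=(M2−M1)/(6·2)=23/120, b=Δ1−h1·(2M1+M2)/6=1/30
t_q=3/2 → seg 0, τ=3/2; S=-2+209/60·τ+0·τ²+-23/180·τ³=447/160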